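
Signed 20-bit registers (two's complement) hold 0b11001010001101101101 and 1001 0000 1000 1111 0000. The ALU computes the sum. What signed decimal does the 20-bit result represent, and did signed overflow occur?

0b11001010001101101101 → 11001010001101101101 = -220307 (signed)
1001 0000 1000 1111 0000 → 10010000100011110000 = -456464 (signed)
  11001010001101101101
+ 10010000100011110000
= 01011010110001011101  (discard carry-out 1)
Result 01011010110001011101: MSB = 0 → value 371805.
Both addends are negative but the stored result is non-negative: signed overflow. The true value -220307 + (-456464) = -676771 lies outside [-524288, 524287].

371805; overflow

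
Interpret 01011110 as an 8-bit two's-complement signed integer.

94

MSB is 0, so the value is non-negative: 01011110 = 94.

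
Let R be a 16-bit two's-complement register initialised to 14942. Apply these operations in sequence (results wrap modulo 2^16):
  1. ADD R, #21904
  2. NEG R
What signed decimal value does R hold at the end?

28690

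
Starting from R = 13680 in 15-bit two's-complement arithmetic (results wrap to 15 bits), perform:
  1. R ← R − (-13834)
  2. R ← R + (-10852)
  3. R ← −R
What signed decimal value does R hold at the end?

Start: R = 13680 = 011010101110000.
R = 13680 − (-13834) = 27514; wraps to -5254 = 110101101111010
R = -5254 + (-10852) = -16106 = 100000100010110
R = −(-16106) = 16106 = 011111011101010

16106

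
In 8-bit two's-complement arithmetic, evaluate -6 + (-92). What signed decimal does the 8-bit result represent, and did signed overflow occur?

-98; no overflow

-6 → 11111010
-92 → 10100100
  11111010
+ 10100100
= 10011110  (discard carry-out 1)
Result 10011110: MSB = 1 → 158 − 256 = -98.
Both addends are negative and so is the stored result: no signed overflow.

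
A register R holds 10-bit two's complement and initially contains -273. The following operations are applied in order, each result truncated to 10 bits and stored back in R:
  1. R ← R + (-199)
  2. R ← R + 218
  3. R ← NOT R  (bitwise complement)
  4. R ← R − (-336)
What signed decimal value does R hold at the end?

Start: R = -273 = 1011101111.
R = -273 + (-199) = -472 = 1000101000
R = -472 + 218 = -254 = 1100000010
R = NOT 1100000010 = 0011111101 = 253
R = 253 − (-336) = 589; wraps to -435 = 1001001101

-435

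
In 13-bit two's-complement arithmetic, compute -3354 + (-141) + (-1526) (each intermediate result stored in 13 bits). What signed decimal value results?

3171

-3354 + (-141) = -3495 (1001001011001)
-3495 + (-1526) = -5021 → wraps to 3171 (0110001100011)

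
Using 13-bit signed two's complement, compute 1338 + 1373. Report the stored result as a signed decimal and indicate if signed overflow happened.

1338 → 0010100111010
1373 → 0010101011101
  0010100111010
+ 0010101011101
= 0101010010111
Result 0101010010111: MSB = 0 → value 2711.
Both addends are non-negative and so is the stored result: no signed overflow.

2711; no overflow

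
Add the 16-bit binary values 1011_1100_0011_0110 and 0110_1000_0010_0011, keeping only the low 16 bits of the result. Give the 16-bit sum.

  1011110000110110
+ 0110100000100011
= 0010010001011001  (discard carry-out 1)

0010010001011001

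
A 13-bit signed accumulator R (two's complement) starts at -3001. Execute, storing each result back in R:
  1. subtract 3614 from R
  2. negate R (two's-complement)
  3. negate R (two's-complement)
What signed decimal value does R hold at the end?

Start: R = -3001 = 1010001000111.
R = -3001 − 3614 = -6615; wraps to 1577 = 0011000101001
R = −(1577) = -1577 = 1100111010111
R = −(-1577) = 1577 = 0011000101001

1577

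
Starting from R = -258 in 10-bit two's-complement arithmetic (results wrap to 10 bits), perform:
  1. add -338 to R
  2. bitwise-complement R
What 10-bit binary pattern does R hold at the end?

1001010011

Start: R = -258 = 1011111110.
R = -258 + (-338) = -596; wraps to 428 = 0110101100
R = NOT 0110101100 = 1001010011 = -429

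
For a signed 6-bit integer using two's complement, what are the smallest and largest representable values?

Minimum: −2^5 = -32.
Maximum: 2^5 − 1 = 31.

min = -32, max = 31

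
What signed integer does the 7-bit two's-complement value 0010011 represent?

MSB is 0, so the value is non-negative: 0010011 = 19.

19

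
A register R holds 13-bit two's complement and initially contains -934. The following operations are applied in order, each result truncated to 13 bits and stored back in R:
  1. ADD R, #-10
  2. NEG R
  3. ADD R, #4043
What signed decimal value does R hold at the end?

-3205

Start: R = -934 = 1110001011010.
R = -934 + (-10) = -944 = 1110001010000
R = −(-944) = 944 = 0001110110000
R = 944 + 4043 = 4987; wraps to -3205 = 1001101111011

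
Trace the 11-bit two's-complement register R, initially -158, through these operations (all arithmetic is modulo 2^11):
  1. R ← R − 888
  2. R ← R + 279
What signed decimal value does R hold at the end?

Start: R = -158 = 11101100010.
R = -158 − 888 = -1046; wraps to 1002 = 01111101010
R = 1002 + 279 = 1281; wraps to -767 = 10100000001

-767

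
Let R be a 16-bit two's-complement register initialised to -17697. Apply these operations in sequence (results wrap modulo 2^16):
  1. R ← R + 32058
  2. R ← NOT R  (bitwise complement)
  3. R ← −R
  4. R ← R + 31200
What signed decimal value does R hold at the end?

Start: R = -17697 = 1011101011011111.
R = -17697 + 32058 = 14361 = 0011100000011001
R = NOT 0011100000011001 = 1100011111100110 = -14362
R = −(-14362) = 14362 = 0011100000011010
R = 14362 + 31200 = 45562; wraps to -19974 = 1011000111111010

-19974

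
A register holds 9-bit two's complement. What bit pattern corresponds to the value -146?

|-146| = 146 = 010010010 in 9 bits.
Invert the bits: 101101101. Add 1: 101101110.

101101110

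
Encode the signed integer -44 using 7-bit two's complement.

1010100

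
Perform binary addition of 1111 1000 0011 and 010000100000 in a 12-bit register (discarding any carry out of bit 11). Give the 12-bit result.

001110100011

  111110000011
+ 010000100000
= 001110100011  (discard carry-out 1)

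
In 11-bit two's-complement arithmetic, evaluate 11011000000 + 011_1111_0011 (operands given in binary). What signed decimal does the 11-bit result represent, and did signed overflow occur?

11011000000 = -320 (signed)
011_1111_0011 → 01111110011 = 1011 (signed)
  11011000000
+ 01111110011
= 01010110011  (discard carry-out 1)
Result 01010110011: MSB = 0 → value 691.
Addends have opposite signs, so signed overflow cannot occur.

691; no overflow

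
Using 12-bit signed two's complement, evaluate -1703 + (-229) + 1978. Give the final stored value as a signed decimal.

-1703 + (-229) = -1932 (100001110100)
-1932 + 1978 = 46 (000000101110)

46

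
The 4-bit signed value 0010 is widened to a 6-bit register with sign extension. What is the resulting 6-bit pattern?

000010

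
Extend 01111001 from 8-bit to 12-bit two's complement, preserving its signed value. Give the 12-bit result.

MSB of 01111001 is 0; replicate it into the new high bits.
0000|01111001 → 000001111001 (still 121).

000001111001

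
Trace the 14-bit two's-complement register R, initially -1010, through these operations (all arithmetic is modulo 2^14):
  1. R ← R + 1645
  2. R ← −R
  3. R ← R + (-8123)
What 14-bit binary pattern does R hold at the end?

Start: R = -1010 = 11110000001110.
R = -1010 + 1645 = 635 = 00001001111011
R = −(635) = -635 = 11110110000101
R = -635 + (-8123) = -8758; wraps to 7626 = 01110111001010

01110111001010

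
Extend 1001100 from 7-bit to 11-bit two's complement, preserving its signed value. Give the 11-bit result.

11111001100

MSB of 1001100 is 1; replicate it into the new high bits.
1111|1001100 → 11111001100 (still -52).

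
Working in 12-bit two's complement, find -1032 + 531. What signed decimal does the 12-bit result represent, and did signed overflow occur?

-1032 → 101111111000
531 → 001000010011
  101111111000
+ 001000010011
= 111000001011
Result 111000001011: MSB = 1 → 3595 − 4096 = -501.
Addends have opposite signs, so signed overflow cannot occur.

-501; no overflow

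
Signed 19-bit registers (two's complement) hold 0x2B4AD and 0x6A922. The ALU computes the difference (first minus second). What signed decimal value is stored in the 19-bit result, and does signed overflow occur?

-259189; overflow

0x2B4AD = 0101011010010101101 = 177325 (signed)
0x6A922 = 1101010100100100010 = -87774 (signed)
Subtract via negate-and-add: invert 1101010100100100010 + 1 = 0010101011011011110 (i.e. 87774).
  0101011010010101101
+ 0010101011011011110
= 1000000101110001011
Result 1000000101110001011: MSB = 1 → 265099 − 524288 = -259189.
Both addends (after negating the subtrahend) are non-negative but the stored result is negative: signed overflow. The true value 177325 − (-87774) = 265099 lies outside [-262144, 262143].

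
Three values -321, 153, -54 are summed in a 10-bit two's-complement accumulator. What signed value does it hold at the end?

-222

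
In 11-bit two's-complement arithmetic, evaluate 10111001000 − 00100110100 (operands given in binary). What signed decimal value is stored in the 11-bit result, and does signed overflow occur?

-876; no overflow

10111001000 = -568 (signed)
00100110100 = 308 (signed)
Subtract via negate-and-add: invert 00100110100 + 1 = 11011001100 (i.e. -308).
  10111001000
+ 11011001100
= 10010010100  (discard carry-out 1)
Result 10010010100: MSB = 1 → 1172 − 2048 = -876.
Both addends (after negating the subtrahend) are negative and so is the stored result: no signed overflow.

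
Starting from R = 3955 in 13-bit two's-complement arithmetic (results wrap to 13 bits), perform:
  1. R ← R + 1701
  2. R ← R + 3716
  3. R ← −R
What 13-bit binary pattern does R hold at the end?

1101101100100

Start: R = 3955 = 0111101110011.
R = 3955 + 1701 = 5656; wraps to -2536 = 1011000011000
R = -2536 + 3716 = 1180 = 0010010011100
R = −(1180) = -1180 = 1101101100100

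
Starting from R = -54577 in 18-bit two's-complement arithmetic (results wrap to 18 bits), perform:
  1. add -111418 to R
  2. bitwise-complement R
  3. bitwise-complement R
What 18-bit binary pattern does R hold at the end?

Start: R = -54577 = 110010101011001111.
R = -54577 + (-111418) = -165995; wraps to 96149 = 010111011110010101
R = NOT 010111011110010101 = 101000100001101010 = -96150
R = NOT 101000100001101010 = 010111011110010101 = 96149

010111011110010101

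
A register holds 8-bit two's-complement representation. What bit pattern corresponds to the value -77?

|-77| = 77 = 01001101 in 8 bits.
Invert the bits: 10110010. Add 1: 10110011.
Check: 10110011 reads as 179 − 256 = -77.

10110011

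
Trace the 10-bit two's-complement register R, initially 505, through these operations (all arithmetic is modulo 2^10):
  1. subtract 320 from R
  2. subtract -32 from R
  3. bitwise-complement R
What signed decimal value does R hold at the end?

Start: R = 505 = 0111111001.
R = 505 − 320 = 185 = 0010111001
R = 185 − (-32) = 217 = 0011011001
R = NOT 0011011001 = 1100100110 = -218

-218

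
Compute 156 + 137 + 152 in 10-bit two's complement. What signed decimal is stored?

156 + 137 = 293 (0100100101)
293 + 152 = 445 (0110111101)

445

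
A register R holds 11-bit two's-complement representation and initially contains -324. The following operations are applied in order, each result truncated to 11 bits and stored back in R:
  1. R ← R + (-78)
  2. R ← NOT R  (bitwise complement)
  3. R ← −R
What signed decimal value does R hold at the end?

Start: R = -324 = 11010111100.
R = -324 + (-78) = -402 = 11001101110
R = NOT 11001101110 = 00110010001 = 401
R = −(401) = -401 = 11001101111

-401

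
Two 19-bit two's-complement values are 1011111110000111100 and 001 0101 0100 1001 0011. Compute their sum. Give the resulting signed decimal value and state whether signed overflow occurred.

1011111110000111100 = -132036 (signed)
001 0101 0100 1001 0011 → 0010101010010010011 = 87187 (signed)
  1011111110000111100
+ 0010101010010010011
= 1110101000011001111
Result 1110101000011001111: MSB = 1 → 479439 − 524288 = -44849.
Addends have opposite signs, so signed overflow cannot occur.

-44849; no overflow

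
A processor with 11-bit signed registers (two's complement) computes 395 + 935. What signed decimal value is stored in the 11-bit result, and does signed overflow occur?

-718; overflow

395 → 00110001011
935 → 01110100111
  00110001011
+ 01110100111
= 10100110010
Result 10100110010: MSB = 1 → 1330 − 2048 = -718.
Both addends are non-negative but the stored result is negative: signed overflow. The true value 395 + 935 = 1330 lies outside [-1024, 1023].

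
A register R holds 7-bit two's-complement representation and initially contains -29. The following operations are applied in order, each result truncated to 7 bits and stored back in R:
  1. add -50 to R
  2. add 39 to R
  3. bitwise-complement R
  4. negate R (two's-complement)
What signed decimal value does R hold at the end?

Start: R = -29 = 1100011.
R = -29 + (-50) = -79; wraps to 49 = 0110001
R = 49 + 39 = 88; wraps to -40 = 1011000
R = NOT 1011000 = 0100111 = 39
R = −(39) = -39 = 1011001

-39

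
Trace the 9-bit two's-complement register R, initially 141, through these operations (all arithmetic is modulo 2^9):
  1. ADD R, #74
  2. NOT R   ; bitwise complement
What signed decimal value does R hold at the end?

-216

Start: R = 141 = 010001101.
R = 141 + 74 = 215 = 011010111
R = NOT 011010111 = 100101000 = -216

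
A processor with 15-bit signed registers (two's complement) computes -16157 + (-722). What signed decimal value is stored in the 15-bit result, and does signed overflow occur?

15889; overflow

-16157 → 100000011100011
-722 → 111110100101110
  100000011100011
+ 111110100101110
= 011111000010001  (discard carry-out 1)
Result 011111000010001: MSB = 0 → value 15889.
Both addends are negative but the stored result is non-negative: signed overflow. The true value -16157 + (-722) = -16879 lies outside [-16384, 16383].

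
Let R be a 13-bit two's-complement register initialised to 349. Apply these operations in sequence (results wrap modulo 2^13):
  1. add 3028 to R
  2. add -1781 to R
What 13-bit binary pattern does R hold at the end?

0011000111100

Start: R = 349 = 0000101011101.
R = 349 + 3028 = 3377 = 0110100110001
R = 3377 + (-1781) = 1596 = 0011000111100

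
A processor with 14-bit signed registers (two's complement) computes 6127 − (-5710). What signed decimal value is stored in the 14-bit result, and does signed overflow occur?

-4547; overflow

6127 → 01011111101111
-5710 → 10100110110010
Subtract via negate-and-add: invert 10100110110010 + 1 = 01011001001110 (i.e. 5710).
  01011111101111
+ 01011001001110
= 10111000111101
Result 10111000111101: MSB = 1 → 11837 − 16384 = -4547.
Both addends (after negating the subtrahend) are non-negative but the stored result is negative: signed overflow. The true value 6127 − (-5710) = 11837 lies outside [-8192, 8191].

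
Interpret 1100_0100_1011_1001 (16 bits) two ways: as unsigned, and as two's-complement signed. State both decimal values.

Unsigned: 1100010010111001 = 50361.
Signed: MSB=1 → 50361 − 65536 = -15175.

unsigned = 50361, signed = -15175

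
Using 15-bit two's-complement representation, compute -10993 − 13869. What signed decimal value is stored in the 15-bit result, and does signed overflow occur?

7906; overflow

-10993 → 101010100001111
13869 → 011011000101101
Subtract via negate-and-add: invert 011011000101101 + 1 = 100100111010011 (i.e. -13869).
  101010100001111
+ 100100111010011
= 001111011100010  (discard carry-out 1)
Result 001111011100010: MSB = 0 → value 7906.
Both addends (after negating the subtrahend) are negative but the stored result is non-negative: signed overflow. The true value -10993 − 13869 = -24862 lies outside [-16384, 16383].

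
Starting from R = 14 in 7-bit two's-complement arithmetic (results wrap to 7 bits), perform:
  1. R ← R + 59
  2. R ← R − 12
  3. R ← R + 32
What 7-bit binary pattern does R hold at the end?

Start: R = 14 = 0001110.
R = 14 + 59 = 73; wraps to -55 = 1001001
R = -55 − 12 = -67; wraps to 61 = 0111101
R = 61 + 32 = 93; wraps to -35 = 1011101

1011101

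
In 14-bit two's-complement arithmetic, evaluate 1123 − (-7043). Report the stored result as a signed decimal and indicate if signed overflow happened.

8166; no overflow

1123 → 00010001100011
-7043 → 10010001111101
Subtract via negate-and-add: invert 10010001111101 + 1 = 01101110000011 (i.e. 7043).
  00010001100011
+ 01101110000011
= 01111111100110
Result 01111111100110: MSB = 0 → value 8166.
Both addends (after negating the subtrahend) are non-negative and so is the stored result: no signed overflow.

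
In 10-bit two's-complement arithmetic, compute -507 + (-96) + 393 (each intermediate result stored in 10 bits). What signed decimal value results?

-210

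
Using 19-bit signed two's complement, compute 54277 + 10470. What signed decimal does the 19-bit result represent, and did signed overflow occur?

64747; no overflow

54277 → 0001101010000000101
10470 → 0000010100011100110
  0001101010000000101
+ 0000010100011100110
= 0001111110011101011
Result 0001111110011101011: MSB = 0 → value 64747.
Both addends are non-negative and so is the stored result: no signed overflow.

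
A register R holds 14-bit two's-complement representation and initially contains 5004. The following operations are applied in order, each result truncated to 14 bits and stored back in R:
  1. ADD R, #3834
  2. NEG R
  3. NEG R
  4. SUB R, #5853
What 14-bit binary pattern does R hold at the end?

Start: R = 5004 = 01001110001100.
R = 5004 + 3834 = 8838; wraps to -7546 = 10001010000110
R = −(-7546) = 7546 = 01110101111010
R = −(7546) = -7546 = 10001010000110
R = -7546 − 5853 = -13399; wraps to 2985 = 00101110101001

00101110101001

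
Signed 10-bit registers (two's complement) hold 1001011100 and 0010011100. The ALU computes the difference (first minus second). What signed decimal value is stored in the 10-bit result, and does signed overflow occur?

448; overflow

1001011100 = -420 (signed)
0010011100 = 156 (signed)
Subtract via negate-and-add: invert 0010011100 + 1 = 1101100100 (i.e. -156).
  1001011100
+ 1101100100
= 0111000000  (discard carry-out 1)
Result 0111000000: MSB = 0 → value 448.
Both addends (after negating the subtrahend) are negative but the stored result is non-negative: signed overflow. The true value -420 − 156 = -576 lies outside [-512, 511].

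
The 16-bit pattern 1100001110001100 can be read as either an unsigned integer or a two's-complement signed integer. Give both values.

Unsigned: 1100001110001100 = 50060.
Signed: MSB=1 → 50060 − 65536 = -15476.

unsigned = 50060, signed = -15476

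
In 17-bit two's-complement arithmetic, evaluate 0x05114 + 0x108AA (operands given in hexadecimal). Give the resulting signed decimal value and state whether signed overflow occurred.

0x05114 = 00101000100010100 = 20756 (signed)
0x108AA = 10000100010101010 = -63318 (signed)
  00101000100010100
+ 10000100010101010
= 10101100110111110
Result 10101100110111110: MSB = 1 → 88510 − 131072 = -42562.
Addends have opposite signs, so signed overflow cannot occur.

-42562; no overflow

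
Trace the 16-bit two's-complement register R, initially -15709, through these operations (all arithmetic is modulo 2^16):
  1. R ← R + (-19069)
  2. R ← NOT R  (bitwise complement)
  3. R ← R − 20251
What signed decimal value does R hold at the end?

Start: R = -15709 = 1100001010100011.
R = -15709 + (-19069) = -34778; wraps to 30758 = 0111100000100110
R = NOT 0111100000100110 = 1000011111011001 = -30759
R = -30759 − 20251 = -51010; wraps to 14526 = 0011100010111110

14526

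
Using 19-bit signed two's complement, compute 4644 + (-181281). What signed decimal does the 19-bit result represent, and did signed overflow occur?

-176637; no overflow

4644 → 0000001001000100100
-181281 → 1010011101111011111
  0000001001000100100
+ 1010011101111011111
= 1010100111000000011
Result 1010100111000000011: MSB = 1 → 347651 − 524288 = -176637.
Addends have opposite signs, so signed overflow cannot occur.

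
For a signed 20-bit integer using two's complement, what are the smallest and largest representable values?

min = -524288, max = 524287

Minimum: −2^19 = -524288.
Maximum: 2^19 − 1 = 524287.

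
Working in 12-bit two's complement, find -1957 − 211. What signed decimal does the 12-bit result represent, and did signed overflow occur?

1928; overflow

-1957 → 100001011011
211 → 000011010011
Subtract via negate-and-add: invert 000011010011 + 1 = 111100101101 (i.e. -211).
  100001011011
+ 111100101101
= 011110001000  (discard carry-out 1)
Result 011110001000: MSB = 0 → value 1928.
Both addends (after negating the subtrahend) are negative but the stored result is non-negative: signed overflow. The true value -1957 − 211 = -2168 lies outside [-2048, 2047].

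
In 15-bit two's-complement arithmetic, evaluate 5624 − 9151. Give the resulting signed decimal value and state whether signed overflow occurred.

-3527; no overflow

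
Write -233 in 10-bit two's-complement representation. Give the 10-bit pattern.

1100010111

|-233| = 233 = 0011101001 in 10 bits.
Invert the bits: 1100010110. Add 1: 1100010111.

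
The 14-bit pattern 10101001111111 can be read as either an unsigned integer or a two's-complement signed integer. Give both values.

unsigned = 10879, signed = -5505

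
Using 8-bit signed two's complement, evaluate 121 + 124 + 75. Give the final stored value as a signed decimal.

121 + 124 = 245 → wraps to -11 (11110101)
-11 + 75 = 64 (01000000)

64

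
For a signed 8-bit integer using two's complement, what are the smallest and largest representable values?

min = -128, max = 127

Minimum: −2^7 = -128.
Maximum: 2^7 − 1 = 127.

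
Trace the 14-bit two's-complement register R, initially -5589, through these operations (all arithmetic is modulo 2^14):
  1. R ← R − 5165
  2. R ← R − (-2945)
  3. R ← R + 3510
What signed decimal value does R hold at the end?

-4299

Start: R = -5589 = 10101000101011.
R = -5589 − 5165 = -10754; wraps to 5630 = 01010111111110
R = 5630 − (-2945) = 8575; wraps to -7809 = 10000101111111
R = -7809 + 3510 = -4299 = 10111100110101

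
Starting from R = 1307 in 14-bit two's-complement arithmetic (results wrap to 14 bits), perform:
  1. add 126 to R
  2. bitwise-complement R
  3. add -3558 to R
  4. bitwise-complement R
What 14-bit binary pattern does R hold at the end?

Start: R = 1307 = 00010100011011.
R = 1307 + 126 = 1433 = 00010110011001
R = NOT 00010110011001 = 11101001100110 = -1434
R = -1434 + (-3558) = -4992 = 10110010000000
R = NOT 10110010000000 = 01001101111111 = 4991

01001101111111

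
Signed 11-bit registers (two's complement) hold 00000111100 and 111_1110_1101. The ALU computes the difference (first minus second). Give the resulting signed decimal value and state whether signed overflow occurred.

00000111100 = 60 (signed)
111_1110_1101 → 11111101101 = -19 (signed)
Subtract via negate-and-add: invert 11111101101 + 1 = 00000010011 (i.e. 19).
  00000111100
+ 00000010011
= 00001001111
Result 00001001111: MSB = 0 → value 79.
Both addends (after negating the subtrahend) are non-negative and so is the stored result: no signed overflow.

79; no overflow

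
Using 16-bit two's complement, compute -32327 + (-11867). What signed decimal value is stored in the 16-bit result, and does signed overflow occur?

21342; overflow

-32327 → 1000000110111001
-11867 → 1101000110100101
  1000000110111001
+ 1101000110100101
= 0101001101011110  (discard carry-out 1)
Result 0101001101011110: MSB = 0 → value 21342.
Both addends are negative but the stored result is non-negative: signed overflow. The true value -32327 + (-11867) = -44194 lies outside [-32768, 32767].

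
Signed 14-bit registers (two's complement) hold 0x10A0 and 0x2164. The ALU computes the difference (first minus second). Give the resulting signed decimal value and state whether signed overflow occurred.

0x10A0 = 01000010100000 = 4256 (signed)
0x2164 = 10000101100100 = -7836 (signed)
Subtract via negate-and-add: invert 10000101100100 + 1 = 01111010011100 (i.e. 7836).
  01000010100000
+ 01111010011100
= 10111100111100
Result 10111100111100: MSB = 1 → 12092 − 16384 = -4292.
Both addends (after negating the subtrahend) are non-negative but the stored result is negative: signed overflow. The true value 4256 − (-7836) = 12092 lies outside [-8192, 8191].

-4292; overflow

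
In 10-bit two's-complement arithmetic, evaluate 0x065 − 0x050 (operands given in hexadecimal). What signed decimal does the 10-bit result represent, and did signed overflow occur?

0x065 = 0001100101 = 101 (signed)
0x050 = 0001010000 = 80 (signed)
Subtract via negate-and-add: invert 0001010000 + 1 = 1110110000 (i.e. -80).
  0001100101
+ 1110110000
= 0000010101  (discard carry-out 1)
Result 0000010101: MSB = 0 → value 21.
Addends (after negating the subtrahend) have opposite signs, so signed overflow cannot occur.

21; no overflow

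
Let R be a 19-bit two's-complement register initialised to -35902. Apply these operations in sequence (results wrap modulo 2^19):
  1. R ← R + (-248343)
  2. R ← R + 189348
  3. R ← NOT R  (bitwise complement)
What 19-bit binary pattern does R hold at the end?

Start: R = -35902 = 1110111001111000010.
R = -35902 + (-248343) = -284245; wraps to 240043 = 0111010100110101011
R = 240043 + 189348 = 429391; wraps to -94897 = 1101000110101001111
R = NOT 1101000110101001111 = 0010111001010110000 = 94896

0010111001010110000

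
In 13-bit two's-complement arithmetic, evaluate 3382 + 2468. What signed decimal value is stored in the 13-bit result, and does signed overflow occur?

-2342; overflow

3382 → 0110100110110
2468 → 0100110100100
  0110100110110
+ 0100110100100
= 1011011011010
Result 1011011011010: MSB = 1 → 5850 − 8192 = -2342.
Both addends are non-negative but the stored result is negative: signed overflow. The true value 3382 + 2468 = 5850 lies outside [-4096, 4095].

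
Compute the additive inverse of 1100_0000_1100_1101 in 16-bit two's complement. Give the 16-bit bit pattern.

Invert: 0011111100110010. Add 1: 0011111100110011.
Check: 1100000011001101 = -16179, 0011111100110011 = 16179.

0011111100110011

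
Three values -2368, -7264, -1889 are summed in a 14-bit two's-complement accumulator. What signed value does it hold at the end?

4863

-2368 + (-7264) = -9632 → wraps to 6752 (01101001100000)
6752 + (-1889) = 4863 (01001011111111)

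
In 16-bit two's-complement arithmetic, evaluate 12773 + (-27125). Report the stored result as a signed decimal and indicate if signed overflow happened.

-14352; no overflow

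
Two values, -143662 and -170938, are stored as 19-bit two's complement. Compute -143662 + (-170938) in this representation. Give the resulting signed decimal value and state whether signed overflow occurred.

-143662 → 1011100111011010010
-170938 → 1010110010001000110
  1011100111011010010
+ 1010110010001000110
= 0110011001100011000  (discard carry-out 1)
Result 0110011001100011000: MSB = 0 → value 209688.
Both addends are negative but the stored result is non-negative: signed overflow. The true value -143662 + (-170938) = -314600 lies outside [-262144, 262143].

209688; overflow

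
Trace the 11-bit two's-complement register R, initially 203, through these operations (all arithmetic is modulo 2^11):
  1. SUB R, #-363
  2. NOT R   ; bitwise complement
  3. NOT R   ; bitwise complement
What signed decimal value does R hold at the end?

566

Start: R = 203 = 00011001011.
R = 203 − (-363) = 566 = 01000110110
R = NOT 01000110110 = 10111001001 = -567
R = NOT 10111001001 = 01000110110 = 566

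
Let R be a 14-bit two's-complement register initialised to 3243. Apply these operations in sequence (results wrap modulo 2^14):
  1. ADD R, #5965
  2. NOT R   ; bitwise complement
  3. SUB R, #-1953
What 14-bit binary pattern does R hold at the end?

10001110101000

Start: R = 3243 = 00110010101011.
R = 3243 + 5965 = 9208; wraps to -7176 = 10001111111000
R = NOT 10001111111000 = 01110000000111 = 7175
R = 7175 − (-1953) = 9128; wraps to -7256 = 10001110101000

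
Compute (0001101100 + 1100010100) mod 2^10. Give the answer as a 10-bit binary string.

  0001101100
+ 1100010100
= 1110000000

1110000000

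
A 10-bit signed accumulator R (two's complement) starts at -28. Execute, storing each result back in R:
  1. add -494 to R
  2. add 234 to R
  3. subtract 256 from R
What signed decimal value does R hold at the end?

Start: R = -28 = 1111100100.
R = -28 + (-494) = -522; wraps to 502 = 0111110110
R = 502 + 234 = 736; wraps to -288 = 1011100000
R = -288 − 256 = -544; wraps to 480 = 0111100000

480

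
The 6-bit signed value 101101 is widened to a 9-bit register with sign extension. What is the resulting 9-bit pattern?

MSB of 101101 is 1; replicate it into the new high bits.
111|101101 → 111101101 (still -19).

111101101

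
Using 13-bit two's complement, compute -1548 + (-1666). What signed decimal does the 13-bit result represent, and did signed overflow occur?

-1548 → 1100111110100
-1666 → 1100101111110
  1100111110100
+ 1100101111110
= 1001101110010  (discard carry-out 1)
Result 1001101110010: MSB = 1 → 4978 − 8192 = -3214.
Both addends are negative and so is the stored result: no signed overflow.

-3214; no overflow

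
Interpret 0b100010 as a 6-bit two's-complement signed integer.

MSB is 1, so the value is negative.
Invert: 011101. Add 1: 011110 = 30. So the value is −30.

-30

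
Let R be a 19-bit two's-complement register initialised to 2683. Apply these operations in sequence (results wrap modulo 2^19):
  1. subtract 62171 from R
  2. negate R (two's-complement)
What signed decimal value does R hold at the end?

59488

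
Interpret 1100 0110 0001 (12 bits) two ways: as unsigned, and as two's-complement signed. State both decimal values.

unsigned = 3169, signed = -927

Unsigned: 110001100001 = 3169.
Signed: MSB=1 → 3169 − 4096 = -927.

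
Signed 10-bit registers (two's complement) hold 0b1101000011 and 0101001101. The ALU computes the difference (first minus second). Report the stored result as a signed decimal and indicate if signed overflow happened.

0b1101000011 → 1101000011 = -189 (signed)
0101001101 = 333 (signed)
Subtract via negate-and-add: invert 0101001101 + 1 = 1010110011 (i.e. -333).
  1101000011
+ 1010110011
= 0111110110  (discard carry-out 1)
Result 0111110110: MSB = 0 → value 502.
Both addends (after negating the subtrahend) are negative but the stored result is non-negative: signed overflow. The true value -189 − 333 = -522 lies outside [-512, 511].

502; overflow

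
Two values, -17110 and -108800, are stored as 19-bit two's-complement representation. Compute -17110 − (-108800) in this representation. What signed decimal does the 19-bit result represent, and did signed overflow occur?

91690; no overflow

-17110 → 1111011110100101010
-108800 → 1100101011100000000
Subtract via negate-and-add: invert 1100101011100000000 + 1 = 0011010100100000000 (i.e. 108800).
  1111011110100101010
+ 0011010100100000000
= 0010110011000101010  (discard carry-out 1)
Result 0010110011000101010: MSB = 0 → value 91690.
Addends (after negating the subtrahend) have opposite signs, so signed overflow cannot occur.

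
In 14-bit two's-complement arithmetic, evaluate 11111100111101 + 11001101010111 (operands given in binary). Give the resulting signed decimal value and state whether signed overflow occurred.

11111100111101 = -195 (signed)
11001101010111 = -3241 (signed)
  11111100111101
+ 11001101010111
= 11001010010100  (discard carry-out 1)
Result 11001010010100: MSB = 1 → 12948 − 16384 = -3436.
Both addends are negative and so is the stored result: no signed overflow.

-3436; no overflow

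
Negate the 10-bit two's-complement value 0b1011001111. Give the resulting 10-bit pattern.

Invert: 0100110000. Add 1: 0100110001.
Check: 1011001111 = -305, 0100110001 = 305.

0100110001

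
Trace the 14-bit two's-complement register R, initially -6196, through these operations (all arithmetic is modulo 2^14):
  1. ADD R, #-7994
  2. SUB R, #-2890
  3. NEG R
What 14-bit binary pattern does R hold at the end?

10110000100100

Start: R = -6196 = 10011111001100.
R = -6196 + (-7994) = -14190; wraps to 2194 = 00100010010010
R = 2194 − (-2890) = 5084 = 01001111011100
R = −(5084) = -5084 = 10110000100100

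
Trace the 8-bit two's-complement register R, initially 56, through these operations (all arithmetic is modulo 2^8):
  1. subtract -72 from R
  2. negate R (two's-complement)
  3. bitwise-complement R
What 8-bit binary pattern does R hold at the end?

Start: R = 56 = 00111000.
R = 56 − (-72) = 128; wraps to -128 = 10000000
R = −(-128) = 128; wraps to -128 = 10000000
R = NOT 10000000 = 01111111 = 127

01111111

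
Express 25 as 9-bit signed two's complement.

000011001

25 is non-negative, so write it directly in 9 bits: 000011001.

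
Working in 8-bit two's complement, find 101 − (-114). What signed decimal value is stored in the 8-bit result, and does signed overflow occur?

-41; overflow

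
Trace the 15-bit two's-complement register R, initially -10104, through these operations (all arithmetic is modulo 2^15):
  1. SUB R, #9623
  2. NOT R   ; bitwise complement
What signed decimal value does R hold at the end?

-13042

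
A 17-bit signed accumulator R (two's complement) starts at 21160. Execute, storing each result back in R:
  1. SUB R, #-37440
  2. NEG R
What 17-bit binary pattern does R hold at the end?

Start: R = 21160 = 00101001010101000.
R = 21160 − (-37440) = 58600 = 01110010011101000
R = −(58600) = -58600 = 10001101100011000

10001101100011000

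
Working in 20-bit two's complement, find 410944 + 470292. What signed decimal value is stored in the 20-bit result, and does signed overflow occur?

410944 → 01100100010101000000
470292 → 01110010110100010100
  01100100010101000000
+ 01110010110100010100
= 11010111001001010100
Result 11010111001001010100: MSB = 1 → 881236 − 1048576 = -167340.
Both addends are non-negative but the stored result is negative: signed overflow. The true value 410944 + 470292 = 881236 lies outside [-524288, 524287].

-167340; overflow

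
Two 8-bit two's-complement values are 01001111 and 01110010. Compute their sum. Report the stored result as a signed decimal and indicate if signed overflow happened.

01001111 = 79 (signed)
01110010 = 114 (signed)
  01001111
+ 01110010
= 11000001
Result 11000001: MSB = 1 → 193 − 256 = -63.
Both addends are non-negative but the stored result is negative: signed overflow. The true value 79 + 114 = 193 lies outside [-128, 127].

-63; overflow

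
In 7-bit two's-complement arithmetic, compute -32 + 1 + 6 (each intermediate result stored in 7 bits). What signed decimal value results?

-25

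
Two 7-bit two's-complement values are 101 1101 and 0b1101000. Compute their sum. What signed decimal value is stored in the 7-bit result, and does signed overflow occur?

-59; no overflow

101 1101 → 1011101 = -35 (signed)
0b1101000 → 1101000 = -24 (signed)
  1011101
+ 1101000
= 1000101  (discard carry-out 1)
Result 1000101: MSB = 1 → 69 − 128 = -59.
Both addends are negative and so is the stored result: no signed overflow.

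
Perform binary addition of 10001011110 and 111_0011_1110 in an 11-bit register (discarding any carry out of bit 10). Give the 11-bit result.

01110011100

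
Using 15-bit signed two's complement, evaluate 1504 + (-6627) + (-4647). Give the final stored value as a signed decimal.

-9770

1504 + (-6627) = -5123 (110101111111101)
-5123 + (-4647) = -9770 (101100111010110)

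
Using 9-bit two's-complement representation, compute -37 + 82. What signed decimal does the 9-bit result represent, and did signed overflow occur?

-37 → 111011011
82 → 001010010
  111011011
+ 001010010
= 000101101  (discard carry-out 1)
Result 000101101: MSB = 0 → value 45.
Addends have opposite signs, so signed overflow cannot occur.

45; no overflow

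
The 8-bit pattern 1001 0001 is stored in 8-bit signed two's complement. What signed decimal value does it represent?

-111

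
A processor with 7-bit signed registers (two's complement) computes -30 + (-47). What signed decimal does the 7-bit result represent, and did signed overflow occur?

51; overflow

-30 → 1100010
-47 → 1010001
  1100010
+ 1010001
= 0110011  (discard carry-out 1)
Result 0110011: MSB = 0 → value 51.
Both addends are negative but the stored result is non-negative: signed overflow. The true value -30 + (-47) = -77 lies outside [-64, 63].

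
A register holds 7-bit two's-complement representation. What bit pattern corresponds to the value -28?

1100100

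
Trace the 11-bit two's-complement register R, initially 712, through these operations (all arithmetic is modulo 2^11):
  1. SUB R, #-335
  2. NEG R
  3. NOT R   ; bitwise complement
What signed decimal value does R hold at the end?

Start: R = 712 = 01011001000.
R = 712 − (-335) = 1047; wraps to -1001 = 10000010111
R = −(-1001) = 1001 = 01111101001
R = NOT 01111101001 = 10000010110 = -1002

-1002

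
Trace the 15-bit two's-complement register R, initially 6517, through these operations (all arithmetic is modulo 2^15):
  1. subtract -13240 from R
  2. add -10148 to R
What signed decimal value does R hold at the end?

9609

Start: R = 6517 = 001100101110101.
R = 6517 − (-13240) = 19757; wraps to -13011 = 100110100101101
R = -13011 + (-10148) = -23159; wraps to 9609 = 010010110001001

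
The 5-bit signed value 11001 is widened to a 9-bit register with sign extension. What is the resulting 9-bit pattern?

MSB of 11001 is 1; replicate it into the new high bits.
1111|11001 → 111111001 (still -7).

111111001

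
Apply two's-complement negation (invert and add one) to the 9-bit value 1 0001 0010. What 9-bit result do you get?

Invert: 011101101. Add 1: 011101110.
Check: 100010010 = -238, 011101110 = 238.

011101110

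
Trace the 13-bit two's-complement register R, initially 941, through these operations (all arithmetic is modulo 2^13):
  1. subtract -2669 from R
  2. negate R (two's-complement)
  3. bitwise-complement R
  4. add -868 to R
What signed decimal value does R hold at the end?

Start: R = 941 = 0001110101101.
R = 941 − (-2669) = 3610 = 0111000011010
R = −(3610) = -3610 = 1000111100110
R = NOT 1000111100110 = 0111000011001 = 3609
R = 3609 + (-868) = 2741 = 0101010110101

2741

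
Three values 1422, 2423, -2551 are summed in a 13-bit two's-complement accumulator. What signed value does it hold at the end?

1294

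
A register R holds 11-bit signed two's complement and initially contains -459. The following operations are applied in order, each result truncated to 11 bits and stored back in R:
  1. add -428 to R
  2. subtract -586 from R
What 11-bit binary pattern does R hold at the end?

Start: R = -459 = 11000110101.
R = -459 + (-428) = -887 = 10010001001
R = -887 − (-586) = -301 = 11011010011

11011010011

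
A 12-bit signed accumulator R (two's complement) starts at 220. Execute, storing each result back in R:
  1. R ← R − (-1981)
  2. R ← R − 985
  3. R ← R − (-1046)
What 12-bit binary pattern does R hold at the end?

Start: R = 220 = 000011011100.
R = 220 − (-1981) = 2201; wraps to -1895 = 100010011001
R = -1895 − 985 = -2880; wraps to 1216 = 010011000000
R = 1216 − (-1046) = 2262; wraps to -1834 = 100011010110

100011010110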